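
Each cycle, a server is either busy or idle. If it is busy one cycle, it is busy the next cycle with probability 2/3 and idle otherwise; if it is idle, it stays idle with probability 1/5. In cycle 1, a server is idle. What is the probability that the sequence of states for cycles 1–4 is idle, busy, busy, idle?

8/45

Cycle 1 is given. For each transition, use the conditional probability from the current state:
P(busy | idle) = 4/5; P(busy | busy) = 2/3; P(idle | busy) = 1/3.
P = 4/5 × 2/3 × 1/3 = 8/45.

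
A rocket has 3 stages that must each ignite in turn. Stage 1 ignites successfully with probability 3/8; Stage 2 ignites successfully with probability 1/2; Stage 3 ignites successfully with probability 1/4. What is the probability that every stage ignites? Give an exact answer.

3/64

The events are sequential, so multiply the conditional probabilities:
P = 3/8 × 1/2 × 1/4 = 3/64.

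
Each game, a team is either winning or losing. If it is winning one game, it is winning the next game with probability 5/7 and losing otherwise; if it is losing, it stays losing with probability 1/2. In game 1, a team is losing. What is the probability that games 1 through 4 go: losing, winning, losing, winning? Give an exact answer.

1/14

Game 1 is given. For each transition, use the conditional probability from the current state:
P(winning | losing) = 1/2; P(losing | winning) = 2/7; P(winning | losing) = 1/2.
P = 1/2 × 2/7 × 1/2 = 2/28 = 1/14.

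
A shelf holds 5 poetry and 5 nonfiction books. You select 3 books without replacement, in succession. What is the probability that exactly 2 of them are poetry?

5/12

One ordering (poetry drawn first) has probability 5/10 × 4/9 × 5/8 = 100/720 = 5/36.
There are C(3,2) = 3 such orderings, each equally likely, so P = 3 × 5/36 = 5/12.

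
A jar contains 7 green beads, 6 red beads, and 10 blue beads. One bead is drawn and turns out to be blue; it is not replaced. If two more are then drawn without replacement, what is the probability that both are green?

After the first draw, 7 of the remaining 22 beads are green.
P = 7/22 × 6/21 = 42/462 = 1/11.

1/11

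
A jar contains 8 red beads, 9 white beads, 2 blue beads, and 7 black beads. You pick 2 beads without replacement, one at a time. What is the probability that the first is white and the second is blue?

9/325

Multiply the probability of each draw given the previous ones:
P = 9/26 × 2/25 = 18/650 = 9/325.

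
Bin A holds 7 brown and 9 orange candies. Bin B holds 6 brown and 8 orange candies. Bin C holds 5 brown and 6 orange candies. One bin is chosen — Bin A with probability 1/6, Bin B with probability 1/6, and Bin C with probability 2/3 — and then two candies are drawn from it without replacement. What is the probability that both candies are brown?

42727/240240

From Bin A: P(both brown) = (7/16)(6/15) = 7/40.
From Bin B: P(both brown) = (6/14)(5/13) = 15/91.
From Bin C: P(both brown) = (5/11)(4/10) = 2/11.
Total probability = (1/6)(7/40) + (1/6)(15/91) + (2/3)(2/11) = 42727/240240.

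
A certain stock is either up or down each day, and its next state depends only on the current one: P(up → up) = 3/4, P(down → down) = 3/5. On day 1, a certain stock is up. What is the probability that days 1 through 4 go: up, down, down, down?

Day 1 is given. For each transition, use the conditional probability from the current state:
P(down | up) = 1/4; P(down | down) = 3/5; P(down | down) = 3/5.
P = 1/4 × 3/5 × 3/5 = 9/100.

9/100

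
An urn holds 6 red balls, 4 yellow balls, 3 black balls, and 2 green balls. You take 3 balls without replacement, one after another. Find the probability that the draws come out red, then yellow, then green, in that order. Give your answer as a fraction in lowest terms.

8/455

Each draw changes the counts, so multiply the conditional probabilities along the sequence:
P = 6/15 × 4/14 × 2/13 = 48/2730 = 8/455.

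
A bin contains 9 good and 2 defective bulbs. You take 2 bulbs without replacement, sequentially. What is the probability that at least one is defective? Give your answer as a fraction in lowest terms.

P(no defective) = 9/11 × 8/10 = 72/110 = 36/55.
P(at least one) = 1 − 36/55 = 19/55.

19/55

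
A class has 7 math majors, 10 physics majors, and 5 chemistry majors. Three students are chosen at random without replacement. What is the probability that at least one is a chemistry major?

P(no chemistry majors) = 17/22 × 16/21 × 15/20 = 4080/9240 = 34/77.
P(at least one) = 1 − 34/77 = 43/77.

43/77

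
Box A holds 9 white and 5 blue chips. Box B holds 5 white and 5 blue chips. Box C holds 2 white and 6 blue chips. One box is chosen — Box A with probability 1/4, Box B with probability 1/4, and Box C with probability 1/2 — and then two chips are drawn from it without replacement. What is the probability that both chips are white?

From Box A: P(both white) = (9/14)(8/13) = 36/91.
From Box B: P(both white) = (5/10)(4/9) = 2/9.
From Box C: P(both white) = (2/8)(1/7) = 1/28.
Total probability = (1/4)(36/91) + (1/4)(2/9) + (1/2)(1/28) = 1129/6552.

1129/6552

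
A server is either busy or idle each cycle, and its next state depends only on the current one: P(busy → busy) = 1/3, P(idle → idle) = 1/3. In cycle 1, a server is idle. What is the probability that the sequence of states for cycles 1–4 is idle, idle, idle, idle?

1/27

Cycle 1 is given. For each transition, use the conditional probability from the current state:
P(idle | idle) = 1/3; P(idle | idle) = 1/3; P(idle | idle) = 1/3.
P = 1/3 × 1/3 × 1/3 = 1/27.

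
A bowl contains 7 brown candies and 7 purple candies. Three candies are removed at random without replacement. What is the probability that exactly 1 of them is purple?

One ordering (purple drawn first) has probability 7/14 × 7/13 × 6/12 = 294/2184 = 7/52.
There are C(3,1) = 3 such orderings, each equally likely, so P = 3 × 7/52 = 21/52.

21/52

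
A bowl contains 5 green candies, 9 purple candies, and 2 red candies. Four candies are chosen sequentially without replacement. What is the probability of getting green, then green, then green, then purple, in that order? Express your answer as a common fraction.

9/728

Multiply the probability of each draw given the previous ones:
P = 5/16 × 4/15 × 3/14 × 9/13 = 540/43680 = 9/728.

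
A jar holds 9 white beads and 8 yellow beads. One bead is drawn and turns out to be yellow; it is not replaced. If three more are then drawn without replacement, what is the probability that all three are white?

3/20

After the first draw, 9 of the remaining 16 beads are white.
P = 9/16 × 8/15 × 7/14 = 504/3360 = 3/20.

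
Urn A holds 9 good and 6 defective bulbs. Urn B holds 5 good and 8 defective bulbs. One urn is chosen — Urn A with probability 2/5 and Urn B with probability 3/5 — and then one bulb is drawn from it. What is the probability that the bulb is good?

153/325

From Urn A: P(good) = 9/15.
From Urn B: P(good) = 5/13.
Total probability = (2/5)(9/15) + (3/5)(5/13) = 153/325.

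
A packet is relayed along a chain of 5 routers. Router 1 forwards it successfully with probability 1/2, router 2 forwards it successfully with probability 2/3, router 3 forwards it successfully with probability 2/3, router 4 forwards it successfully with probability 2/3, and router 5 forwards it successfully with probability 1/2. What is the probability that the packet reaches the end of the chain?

The events are sequential, so multiply the conditional probabilities:
P = 1/2 × 2/3 × 2/3 × 2/3 × 1/2 = 8/108 = 2/27.

2/27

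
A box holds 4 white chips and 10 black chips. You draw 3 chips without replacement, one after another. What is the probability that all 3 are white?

1/91

P(every draw is white) = 4/14 × 3/13 × 2/12 = 24/2184 = 1/91.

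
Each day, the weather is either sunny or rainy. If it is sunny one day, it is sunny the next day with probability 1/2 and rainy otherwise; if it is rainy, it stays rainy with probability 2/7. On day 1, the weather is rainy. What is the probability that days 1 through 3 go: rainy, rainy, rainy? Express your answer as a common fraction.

Day 1 is given. For each transition, use the conditional probability from the current state:
P(rainy | rainy) = 2/7; P(rainy | rainy) = 2/7.
P = 2/7 × 2/7 = 4/49.

4/49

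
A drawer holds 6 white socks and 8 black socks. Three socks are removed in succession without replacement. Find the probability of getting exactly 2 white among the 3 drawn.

One ordering (white drawn first) has probability 6/14 × 5/13 × 8/12 = 240/2184 = 10/91.
There are C(3,2) = 3 such orderings, each equally likely, so P = 3 × 10/91 = 30/91.

30/91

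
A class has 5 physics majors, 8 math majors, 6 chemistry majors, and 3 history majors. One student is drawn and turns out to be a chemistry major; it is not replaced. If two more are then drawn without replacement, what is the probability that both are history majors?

1/70

After the first draw, 3 of the remaining 21 students are history majors.
P = 3/21 × 2/20 = 6/420 = 1/70.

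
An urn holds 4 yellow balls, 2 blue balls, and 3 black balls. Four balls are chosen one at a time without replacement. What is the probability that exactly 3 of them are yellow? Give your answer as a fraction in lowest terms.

One ordering (yellow drawn first) has probability 4/9 × 3/8 × 2/7 × 5/6 = 120/3024 = 5/126.
There are C(4,3) = 4 such orderings, each equally likely, so P = 4 × 5/126 = 10/63.

10/63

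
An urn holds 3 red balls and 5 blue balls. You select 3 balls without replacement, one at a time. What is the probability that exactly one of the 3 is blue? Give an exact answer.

15/56

One ordering (blue drawn first) has probability 5/8 × 3/7 × 2/6 = 30/336 = 5/56.
There are C(3,1) = 3 such orderings, each equally likely, so P = 3 × 5/56 = 15/56.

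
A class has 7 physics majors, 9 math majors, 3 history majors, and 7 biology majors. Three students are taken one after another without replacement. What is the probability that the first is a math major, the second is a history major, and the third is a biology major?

Chain rule:
P = 9/26 × 3/25 × 7/24 = 189/15600 = 63/5200.

63/5200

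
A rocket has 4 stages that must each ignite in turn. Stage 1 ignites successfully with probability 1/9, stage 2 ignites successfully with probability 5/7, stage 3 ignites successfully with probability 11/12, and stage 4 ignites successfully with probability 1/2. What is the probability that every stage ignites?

55/1512

Multiplying along the chain,
P = 1/9 × 5/7 × 11/12 × 1/2 = 55/1512.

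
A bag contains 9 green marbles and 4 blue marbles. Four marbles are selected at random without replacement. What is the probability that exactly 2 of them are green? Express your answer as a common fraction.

One ordering (green drawn first) has probability 9/13 × 8/12 × 4/11 × 3/10 = 864/17160 = 36/715.
There are C(4,2) = 6 such orderings, each equally likely, so P = 6 × 36/715 = 216/715.

216/715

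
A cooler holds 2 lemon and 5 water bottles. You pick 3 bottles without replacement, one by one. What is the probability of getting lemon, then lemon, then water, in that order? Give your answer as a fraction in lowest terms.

1/21

Chain rule:
P = 2/7 × 1/6 × 5/5 = 10/210 = 1/21.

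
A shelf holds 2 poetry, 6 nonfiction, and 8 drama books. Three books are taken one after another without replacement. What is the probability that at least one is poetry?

P(no poetry) = 14/16 × 13/15 × 12/14 = 2184/3360 = 13/20.
P(at least one) = 1 − 13/20 = 7/20.

7/20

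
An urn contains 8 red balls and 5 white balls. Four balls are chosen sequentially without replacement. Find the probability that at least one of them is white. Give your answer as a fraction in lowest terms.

129/143

P(no white) = 8/13 × 7/12 × 6/11 × 5/10 = 1680/17160 = 14/143.
P(at least one) = 1 − 14/143 = 129/143.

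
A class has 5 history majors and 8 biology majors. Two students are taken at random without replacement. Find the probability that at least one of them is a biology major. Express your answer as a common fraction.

34/39

P(no biology majors) = 5/13 × 4/12 = 20/156 = 5/39.
P(at least one) = 1 − 5/39 = 34/39.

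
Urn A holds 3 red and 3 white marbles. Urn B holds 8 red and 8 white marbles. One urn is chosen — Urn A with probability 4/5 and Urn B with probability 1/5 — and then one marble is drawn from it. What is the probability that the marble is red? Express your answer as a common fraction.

From Urn A: P(red) = 3/6.
From Urn B: P(red) = 8/16.
Total probability = (4/5)(3/6) + (1/5)(8/16) = 1/2.

1/2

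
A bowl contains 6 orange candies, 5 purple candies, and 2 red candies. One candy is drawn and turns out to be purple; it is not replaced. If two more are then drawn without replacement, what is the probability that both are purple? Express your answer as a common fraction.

With the first candy removed, 4 purple remain out of 12.
P = 4/12 × 3/11 = 12/132 = 1/11.

1/11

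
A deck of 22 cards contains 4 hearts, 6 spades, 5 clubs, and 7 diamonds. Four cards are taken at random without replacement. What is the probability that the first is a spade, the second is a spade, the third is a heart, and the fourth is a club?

Each draw changes the counts, so multiply the conditional probabilities along the sequence:
P = 6/22 × 5/21 × 4/20 × 5/19 = 600/175560 = 5/1463.

5/1463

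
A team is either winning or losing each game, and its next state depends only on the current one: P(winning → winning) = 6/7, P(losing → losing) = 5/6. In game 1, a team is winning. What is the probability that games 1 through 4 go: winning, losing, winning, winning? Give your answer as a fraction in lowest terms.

1/49

Game 1 is given. For each transition, use the conditional probability from the current state:
P(losing | winning) = 1/7; P(winning | losing) = 1/6; P(winning | winning) = 6/7.
P = 1/7 × 1/6 × 6/7 = 6/294 = 1/49.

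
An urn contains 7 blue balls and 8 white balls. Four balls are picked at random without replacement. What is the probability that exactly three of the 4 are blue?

8/39

One ordering (blue drawn first) has probability 7/15 × 6/14 × 5/13 × 8/12 = 1680/32760 = 2/39.
There are C(4,3) = 4 such orderings, each equally likely, so P = 4 × 2/39 = 8/39.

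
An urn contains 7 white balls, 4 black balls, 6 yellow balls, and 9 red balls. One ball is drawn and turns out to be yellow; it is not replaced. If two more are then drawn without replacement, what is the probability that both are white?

7/100

After the first draw, 7 of the remaining 25 balls are white.
P = 7/25 × 6/24 = 42/600 = 7/100.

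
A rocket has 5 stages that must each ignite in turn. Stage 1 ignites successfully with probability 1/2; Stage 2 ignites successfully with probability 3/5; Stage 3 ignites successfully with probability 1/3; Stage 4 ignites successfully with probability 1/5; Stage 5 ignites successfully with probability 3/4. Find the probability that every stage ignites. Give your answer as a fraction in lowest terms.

3/200

Each stage is reached only if all earlier stages succeed, so
P = 1/2 × 3/5 × 1/3 × 1/5 × 3/4 = 9/600 = 3/200.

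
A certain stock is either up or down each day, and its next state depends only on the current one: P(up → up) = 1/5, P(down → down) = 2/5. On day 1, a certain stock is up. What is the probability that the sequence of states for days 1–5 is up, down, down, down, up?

48/625

Day 1 is given. For each transition, use the conditional probability from the current state:
P(down | up) = 4/5; P(down | down) = 2/5; P(down | down) = 2/5; P(up | down) = 3/5.
P = 4/5 × 2/5 × 2/5 × 3/5 = 48/625.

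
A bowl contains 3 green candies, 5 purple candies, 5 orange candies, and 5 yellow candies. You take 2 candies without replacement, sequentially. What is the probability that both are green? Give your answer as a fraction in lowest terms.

1/51

P(all green) = 3/18 × 2/17 = 6/306 = 1/51.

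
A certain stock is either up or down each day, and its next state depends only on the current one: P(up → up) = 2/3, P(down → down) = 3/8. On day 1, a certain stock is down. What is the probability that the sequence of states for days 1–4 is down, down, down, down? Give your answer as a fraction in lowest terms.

27/512

Day 1 is given. For each transition, use the conditional probability from the current state:
P(down | down) = 3/8; P(down | down) = 3/8; P(down | down) = 3/8.
P = 3/8 × 3/8 × 3/8 = 27/512.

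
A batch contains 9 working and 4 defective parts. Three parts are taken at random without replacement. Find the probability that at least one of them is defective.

101/143

P(no defective) = 9/13 × 8/12 × 7/11 = 504/1716 = 42/143.
P(at least one) = 1 − 42/143 = 101/143.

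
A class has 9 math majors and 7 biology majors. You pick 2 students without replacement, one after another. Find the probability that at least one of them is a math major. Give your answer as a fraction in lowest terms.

33/40

P(no math majors) = 7/16 × 6/15 = 42/240 = 7/40.
P(at least one) = 1 − 7/40 = 33/40.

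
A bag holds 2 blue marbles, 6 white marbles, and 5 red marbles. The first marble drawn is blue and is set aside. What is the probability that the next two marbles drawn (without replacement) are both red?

After the first draw, 5 of the remaining 12 marbles are red.
P = 5/12 × 4/11 = 20/132 = 5/33.

5/33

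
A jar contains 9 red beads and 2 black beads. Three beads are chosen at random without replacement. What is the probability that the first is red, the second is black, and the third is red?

8/55

Chain rule:
P = 9/11 × 2/10 × 8/9 = 144/990 = 8/55.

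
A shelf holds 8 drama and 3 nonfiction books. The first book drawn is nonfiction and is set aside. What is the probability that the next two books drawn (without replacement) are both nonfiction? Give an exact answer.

After the first draw, 2 of the remaining 10 books are nonfiction.
P = 2/10 × 1/9 = 2/90 = 1/45.

1/45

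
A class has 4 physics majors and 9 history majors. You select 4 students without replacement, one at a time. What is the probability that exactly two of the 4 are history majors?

216/715

One ordering (history majors drawn first) has probability 9/13 × 8/12 × 4/11 × 3/10 = 864/17160 = 36/715.
There are C(4,2) = 6 such orderings, each equally likely, so P = 6 × 36/715 = 216/715.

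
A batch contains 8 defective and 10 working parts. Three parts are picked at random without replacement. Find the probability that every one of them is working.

P(every draw is working) = 10/18 × 9/17 × 8/16 = 720/4896 = 5/34.

5/34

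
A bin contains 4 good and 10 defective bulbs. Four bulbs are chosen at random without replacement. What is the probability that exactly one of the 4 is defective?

40/1001

One ordering (defective drawn first) has probability 10/14 × 4/13 × 3/12 × 2/11 = 240/24024 = 10/1001.
There are C(4,1) = 4 such orderings, each equally likely, so P = 4 × 10/1001 = 40/1001.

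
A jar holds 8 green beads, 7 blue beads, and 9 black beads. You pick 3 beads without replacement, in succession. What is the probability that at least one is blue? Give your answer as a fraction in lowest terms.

P(no blue) = 17/24 × 16/23 × 15/22 = 4080/12144 = 85/253.
P(at least one) = 1 − 85/253 = 168/253.

168/253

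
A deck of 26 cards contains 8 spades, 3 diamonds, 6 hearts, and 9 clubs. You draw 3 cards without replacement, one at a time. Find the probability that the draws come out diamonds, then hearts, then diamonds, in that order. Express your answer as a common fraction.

Chain rule:
P = 3/26 × 6/25 × 2/24 = 36/15600 = 3/1300.

3/1300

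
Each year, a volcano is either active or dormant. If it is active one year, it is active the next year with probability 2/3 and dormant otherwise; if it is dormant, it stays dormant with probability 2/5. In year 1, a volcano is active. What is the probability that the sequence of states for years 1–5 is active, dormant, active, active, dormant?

Year 1 is given. For each transition, use the conditional probability from the current state:
P(dormant | active) = 1/3; P(active | dormant) = 3/5; P(active | active) = 2/3; P(dormant | active) = 1/3.
P = 1/3 × 3/5 × 2/3 × 1/3 = 6/135 = 2/45.

2/45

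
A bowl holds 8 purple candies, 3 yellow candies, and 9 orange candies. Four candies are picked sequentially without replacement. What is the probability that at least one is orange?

P(no orange) = 11/20 × 10/19 × 9/18 × 8/17 = 7920/116280 = 22/323.
P(at least one) = 1 − 22/323 = 301/323.

301/323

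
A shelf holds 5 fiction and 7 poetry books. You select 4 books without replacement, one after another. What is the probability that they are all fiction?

P = 5/12 × 4/11 × 3/10 × 2/9 = 120/11880 = 1/99.

1/99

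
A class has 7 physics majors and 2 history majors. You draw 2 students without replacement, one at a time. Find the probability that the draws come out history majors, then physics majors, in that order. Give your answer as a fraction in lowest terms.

Multiply the probability of each draw given the previous ones:
P = 2/9 × 7/8 = 14/72 = 7/36.

7/36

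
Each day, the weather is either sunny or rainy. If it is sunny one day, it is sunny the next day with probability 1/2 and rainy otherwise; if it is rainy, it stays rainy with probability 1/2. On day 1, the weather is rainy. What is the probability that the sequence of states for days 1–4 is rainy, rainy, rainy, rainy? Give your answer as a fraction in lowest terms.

Day 1 is given. For each transition, use the conditional probability from the current state:
P(rainy | rainy) = 1/2; P(rainy | rainy) = 1/2; P(rainy | rainy) = 1/2.
P = 1/2 × 1/2 × 1/2 = 1/8.

1/8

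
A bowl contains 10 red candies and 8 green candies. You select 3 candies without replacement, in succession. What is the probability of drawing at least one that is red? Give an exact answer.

95/102

P(no red) = 8/18 × 7/17 × 6/16 = 336/4896 = 7/102.
P(at least one) = 1 − 7/102 = 95/102.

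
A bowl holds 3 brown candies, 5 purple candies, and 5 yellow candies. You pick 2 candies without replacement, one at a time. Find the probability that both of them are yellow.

P(every draw is yellow) = 5/13 × 4/12 = 20/156 = 5/39.

5/39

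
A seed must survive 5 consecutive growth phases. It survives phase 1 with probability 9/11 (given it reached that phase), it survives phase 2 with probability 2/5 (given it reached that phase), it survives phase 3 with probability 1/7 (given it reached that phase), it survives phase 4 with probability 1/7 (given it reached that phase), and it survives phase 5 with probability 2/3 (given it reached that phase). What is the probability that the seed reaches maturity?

12/2695

Each stage is reached only if all earlier stages succeed, so
P = 9/11 × 2/5 × 1/7 × 1/7 × 2/3 = 36/8085 = 12/2695.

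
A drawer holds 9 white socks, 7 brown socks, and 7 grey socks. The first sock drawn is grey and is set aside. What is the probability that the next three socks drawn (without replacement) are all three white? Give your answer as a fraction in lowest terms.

3/55

After the first draw, 9 of the remaining 22 socks are white.
P = 9/22 × 8/21 × 7/20 = 504/9240 = 3/55.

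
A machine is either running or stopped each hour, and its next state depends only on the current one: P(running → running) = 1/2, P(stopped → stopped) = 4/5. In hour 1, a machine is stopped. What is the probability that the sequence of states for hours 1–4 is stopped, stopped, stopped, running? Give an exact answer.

Hour 1 is given. For each transition, use the conditional probability from the current state:
P(stopped | stopped) = 4/5; P(stopped | stopped) = 4/5; P(running | stopped) = 1/5.
P = 4/5 × 4/5 × 1/5 = 16/125.

16/125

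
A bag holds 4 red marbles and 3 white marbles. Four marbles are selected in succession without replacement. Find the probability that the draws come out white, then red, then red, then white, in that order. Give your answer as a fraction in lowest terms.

Chain rule:
P = 3/7 × 4/6 × 3/5 × 2/4 = 72/840 = 3/35.

3/35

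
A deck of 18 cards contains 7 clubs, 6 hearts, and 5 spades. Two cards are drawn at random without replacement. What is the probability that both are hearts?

5/51

P(every draw is a heart) = 6/18 × 5/17 = 30/306 = 5/51.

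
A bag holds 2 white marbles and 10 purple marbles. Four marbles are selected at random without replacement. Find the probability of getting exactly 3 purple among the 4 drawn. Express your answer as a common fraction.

16/33

One ordering (purple drawn first) has probability 10/12 × 9/11 × 8/10 × 2/9 = 1440/11880 = 4/33.
There are C(4,3) = 4 such orderings, each equally likely, so P = 4 × 4/33 = 16/33.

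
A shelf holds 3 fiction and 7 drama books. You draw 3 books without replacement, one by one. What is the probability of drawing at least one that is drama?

119/120

P(no drama) = 3/10 × 2/9 × 1/8 = 6/720 = 1/120.
P(at least one) = 1 − 1/120 = 119/120.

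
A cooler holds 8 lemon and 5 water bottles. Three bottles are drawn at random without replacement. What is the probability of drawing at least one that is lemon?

P(no lemon) = 5/13 × 4/12 × 3/11 = 60/1716 = 5/143.
P(at least one) = 1 − 5/143 = 138/143.

138/143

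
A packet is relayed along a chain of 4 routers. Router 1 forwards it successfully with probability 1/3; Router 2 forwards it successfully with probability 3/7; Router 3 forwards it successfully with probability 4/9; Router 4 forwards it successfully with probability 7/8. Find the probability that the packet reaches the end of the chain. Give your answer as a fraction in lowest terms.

1/18

The events are sequential, so multiply the conditional probabilities:
P = 1/3 × 3/7 × 4/9 × 7/8 = 84/1512 = 1/18.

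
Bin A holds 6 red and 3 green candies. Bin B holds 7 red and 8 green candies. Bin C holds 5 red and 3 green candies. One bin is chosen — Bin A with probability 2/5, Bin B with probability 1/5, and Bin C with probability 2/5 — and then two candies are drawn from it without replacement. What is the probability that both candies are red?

367/1050

From Bin A: P(both red) = (6/9)(5/8) = 5/12.
From Bin B: P(both red) = (7/15)(6/14) = 1/5.
From Bin C: P(both red) = (5/8)(4/7) = 5/14.
Total probability = (2/5)(5/12) + (1/5)(1/5) + (2/5)(5/14) = 367/1050.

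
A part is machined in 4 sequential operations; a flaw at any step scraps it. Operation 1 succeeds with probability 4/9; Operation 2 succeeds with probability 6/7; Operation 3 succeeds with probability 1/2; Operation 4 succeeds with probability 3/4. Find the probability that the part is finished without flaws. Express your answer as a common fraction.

1/7

The events are sequential, so multiply the conditional probabilities:
P = 4/9 × 6/7 × 1/2 × 3/4 = 72/504 = 1/7.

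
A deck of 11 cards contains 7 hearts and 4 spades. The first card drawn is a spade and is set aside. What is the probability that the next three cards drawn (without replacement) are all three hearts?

7/24

After the first draw, 7 of the remaining 10 cards are hearts.
P = 7/10 × 6/9 × 5/8 = 210/720 = 7/24.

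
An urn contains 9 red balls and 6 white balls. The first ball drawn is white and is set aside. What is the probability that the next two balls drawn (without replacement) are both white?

10/91

With the first ball removed, 5 white remain out of 14.
P = 5/14 × 4/13 = 20/182 = 10/91.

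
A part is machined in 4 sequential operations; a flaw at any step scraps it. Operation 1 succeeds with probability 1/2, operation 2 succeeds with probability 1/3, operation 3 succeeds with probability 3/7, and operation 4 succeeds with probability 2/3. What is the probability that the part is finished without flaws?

1/21

Each stage is reached only if all earlier stages succeed, so
P = 1/2 × 1/3 × 3/7 × 2/3 = 6/126 = 1/21.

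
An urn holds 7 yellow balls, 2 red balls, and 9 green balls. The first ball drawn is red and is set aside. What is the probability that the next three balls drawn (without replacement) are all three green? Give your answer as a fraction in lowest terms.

With the first ball removed, 9 green remain out of 17.
P = 9/17 × 8/16 × 7/15 = 504/4080 = 21/170.

21/170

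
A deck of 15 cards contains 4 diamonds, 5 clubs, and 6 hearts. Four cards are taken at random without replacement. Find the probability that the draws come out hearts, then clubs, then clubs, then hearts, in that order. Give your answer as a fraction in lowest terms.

5/273

Each draw changes the counts, so multiply the conditional probabilities along the sequence:
P = 6/15 × 5/14 × 4/13 × 5/12 = 600/32760 = 5/273.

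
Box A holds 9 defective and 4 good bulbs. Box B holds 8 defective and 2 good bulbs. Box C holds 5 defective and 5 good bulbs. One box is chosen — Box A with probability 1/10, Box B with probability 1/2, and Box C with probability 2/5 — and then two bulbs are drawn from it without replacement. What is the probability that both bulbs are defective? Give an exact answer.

From Box A: P(both defective) = (9/13)(8/12) = 6/13.
From Box B: P(both defective) = (8/10)(7/9) = 28/45.
From Box C: P(both defective) = (5/10)(4/9) = 2/9.
Total probability = (1/10)(6/13) + (1/2)(28/45) + (2/5)(2/9) = 29/65.

29/65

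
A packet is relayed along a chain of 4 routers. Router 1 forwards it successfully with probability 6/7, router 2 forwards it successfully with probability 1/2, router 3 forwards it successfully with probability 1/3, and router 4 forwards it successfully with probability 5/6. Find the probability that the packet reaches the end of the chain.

Multiplying along the chain,
P = 6/7 × 1/2 × 1/3 × 5/6 = 30/252 = 5/42.

5/42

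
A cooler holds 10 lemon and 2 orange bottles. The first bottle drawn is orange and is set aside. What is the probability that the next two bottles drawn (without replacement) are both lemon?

With the first bottle removed, 10 lemon remain out of 11.
P = 10/11 × 9/10 = 90/110 = 9/11.

9/11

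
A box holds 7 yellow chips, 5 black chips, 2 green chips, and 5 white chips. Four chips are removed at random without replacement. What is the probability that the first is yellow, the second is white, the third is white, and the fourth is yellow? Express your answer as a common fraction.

35/3876

Multiply the probability of each draw given the previous ones:
P = 7/19 × 5/18 × 4/17 × 6/16 = 840/93024 = 35/3876.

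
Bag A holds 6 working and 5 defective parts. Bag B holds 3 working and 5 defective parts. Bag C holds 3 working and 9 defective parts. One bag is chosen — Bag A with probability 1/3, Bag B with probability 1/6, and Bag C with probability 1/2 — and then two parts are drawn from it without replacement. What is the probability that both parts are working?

81/616

From Bag A: P(both working) = (6/11)(5/10) = 3/11.
From Bag B: P(both working) = (3/8)(2/7) = 3/28.
From Bag C: P(both working) = (3/12)(2/11) = 1/22.
Total probability = (1/3)(3/11) + (1/6)(3/28) + (1/2)(1/22) = 81/616.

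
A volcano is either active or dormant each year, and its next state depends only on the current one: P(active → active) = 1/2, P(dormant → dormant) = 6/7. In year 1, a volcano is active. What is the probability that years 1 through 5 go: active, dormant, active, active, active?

1/56

Year 1 is given. For each transition, use the conditional probability from the current state:
P(dormant | active) = 1/2; P(active | dormant) = 1/7; P(active | active) = 1/2; P(active | active) = 1/2.
P = 1/2 × 1/7 × 1/2 × 1/2 = 1/56.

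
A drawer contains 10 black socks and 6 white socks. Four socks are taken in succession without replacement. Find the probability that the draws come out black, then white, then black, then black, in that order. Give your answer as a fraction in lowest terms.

Chain rule:
P = 10/16 × 6/15 × 9/14 × 8/13 = 4320/43680 = 9/91.

9/91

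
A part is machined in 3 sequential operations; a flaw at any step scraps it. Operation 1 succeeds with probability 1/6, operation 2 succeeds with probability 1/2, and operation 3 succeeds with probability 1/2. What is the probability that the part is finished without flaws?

Multiplying along the chain,
P = 1/6 × 1/2 × 1/2 = 1/24.

1/24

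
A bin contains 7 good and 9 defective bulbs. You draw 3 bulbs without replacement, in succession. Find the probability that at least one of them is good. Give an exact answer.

P(no good) = 9/16 × 8/15 × 7/14 = 504/3360 = 3/20.
P(at least one) = 1 − 3/20 = 17/20.

17/20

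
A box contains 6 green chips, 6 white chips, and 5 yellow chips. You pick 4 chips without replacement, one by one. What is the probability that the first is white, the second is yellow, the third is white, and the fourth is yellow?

5/476

Chain rule:
P = 6/17 × 5/16 × 5/15 × 4/14 = 600/57120 = 5/476.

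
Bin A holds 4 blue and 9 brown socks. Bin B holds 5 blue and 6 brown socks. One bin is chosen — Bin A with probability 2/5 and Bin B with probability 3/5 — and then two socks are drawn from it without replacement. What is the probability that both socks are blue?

20/143

From Bin A: P(both blue) = (4/13)(3/12) = 1/13.
From Bin B: P(both blue) = (5/11)(4/10) = 2/11.
Total probability = (2/5)(1/13) + (3/5)(2/11) = 20/143.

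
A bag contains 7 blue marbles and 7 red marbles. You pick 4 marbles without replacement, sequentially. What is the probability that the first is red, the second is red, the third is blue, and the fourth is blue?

Multiply the probability of each draw given the previous ones:
P = 7/14 × 6/13 × 7/12 × 6/11 = 1764/24024 = 21/286.

21/286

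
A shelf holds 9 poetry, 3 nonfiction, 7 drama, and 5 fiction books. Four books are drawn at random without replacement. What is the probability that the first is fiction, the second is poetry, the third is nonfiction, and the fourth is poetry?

15/3542

Each draw changes the counts, so multiply the conditional probabilities along the sequence:
P = 5/24 × 9/23 × 3/22 × 8/21 = 1080/255024 = 15/3542.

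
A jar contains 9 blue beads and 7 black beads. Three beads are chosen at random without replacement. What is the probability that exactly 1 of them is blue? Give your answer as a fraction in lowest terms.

One ordering (blue drawn first) has probability 9/16 × 7/15 × 6/14 = 378/3360 = 9/80.
There are C(3,1) = 3 such orderings, each equally likely, so P = 3 × 9/80 = 27/80.

27/80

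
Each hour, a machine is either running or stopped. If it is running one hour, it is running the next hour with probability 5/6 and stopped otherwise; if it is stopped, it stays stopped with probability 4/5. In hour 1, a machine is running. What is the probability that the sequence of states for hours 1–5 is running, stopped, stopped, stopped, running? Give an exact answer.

Hour 1 is given. For each transition, use the conditional probability from the current state:
P(stopped | running) = 1/6; P(stopped | stopped) = 4/5; P(stopped | stopped) = 4/5; P(running | stopped) = 1/5.
P = 1/6 × 4/5 × 4/5 × 1/5 = 16/750 = 8/375.

8/375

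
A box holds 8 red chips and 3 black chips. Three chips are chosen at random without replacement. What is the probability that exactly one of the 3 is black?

One ordering (black drawn first) has probability 3/11 × 8/10 × 7/9 = 168/990 = 28/165.
There are C(3,1) = 3 such orderings, each equally likely, so P = 3 × 28/165 = 28/55.

28/55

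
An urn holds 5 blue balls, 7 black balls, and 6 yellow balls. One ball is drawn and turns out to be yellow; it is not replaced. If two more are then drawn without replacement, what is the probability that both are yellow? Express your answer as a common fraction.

5/68

After the first draw, 5 of the remaining 17 balls are yellow.
P = 5/17 × 4/16 = 20/272 = 5/68.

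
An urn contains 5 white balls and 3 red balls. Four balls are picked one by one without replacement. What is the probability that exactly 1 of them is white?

1/14

One ordering (white drawn first) has probability 5/8 × 3/7 × 2/6 × 1/5 = 30/1680 = 1/56.
There are C(4,1) = 4 such orderings, each equally likely, so P = 4 × 1/56 = 1/14.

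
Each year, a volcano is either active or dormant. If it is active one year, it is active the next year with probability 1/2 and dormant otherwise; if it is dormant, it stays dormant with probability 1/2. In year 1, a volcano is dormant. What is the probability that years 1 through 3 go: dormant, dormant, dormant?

1/4

Year 1 is given. For each transition, use the conditional probability from the current state:
P(dormant | dormant) = 1/2; P(dormant | dormant) = 1/2.
P = 1/2 × 1/2 = 1/4.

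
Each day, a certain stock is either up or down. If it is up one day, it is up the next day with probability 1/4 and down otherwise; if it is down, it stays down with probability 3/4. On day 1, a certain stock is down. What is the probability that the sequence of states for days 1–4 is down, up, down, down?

Day 1 is given. For each transition, use the conditional probability from the current state:
P(up | down) = 1/4; P(down | up) = 3/4; P(down | down) = 3/4.
P = 1/4 × 3/4 × 3/4 = 9/64.

9/64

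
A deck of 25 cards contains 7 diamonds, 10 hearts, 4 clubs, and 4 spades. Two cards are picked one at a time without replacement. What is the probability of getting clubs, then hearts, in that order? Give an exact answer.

1/15

Chain rule:
P = 4/25 × 10/24 = 40/600 = 1/15.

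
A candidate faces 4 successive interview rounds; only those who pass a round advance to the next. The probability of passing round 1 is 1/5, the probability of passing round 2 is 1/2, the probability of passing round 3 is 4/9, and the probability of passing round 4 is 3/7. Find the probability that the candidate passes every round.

Each stage is reached only if all earlier stages succeed, so
P = 1/5 × 1/2 × 4/9 × 3/7 = 12/630 = 2/105.

2/105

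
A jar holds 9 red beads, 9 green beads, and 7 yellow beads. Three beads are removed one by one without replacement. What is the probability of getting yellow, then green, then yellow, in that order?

Each draw changes the counts, so multiply the conditional probabilities along the sequence:
P = 7/25 × 9/24 × 6/23 = 378/13800 = 63/2300.

63/2300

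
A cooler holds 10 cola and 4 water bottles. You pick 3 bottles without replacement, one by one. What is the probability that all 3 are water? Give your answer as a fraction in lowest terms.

P(all water) = 4/14 × 3/13 × 2/12 = 24/2184 = 1/91.

1/91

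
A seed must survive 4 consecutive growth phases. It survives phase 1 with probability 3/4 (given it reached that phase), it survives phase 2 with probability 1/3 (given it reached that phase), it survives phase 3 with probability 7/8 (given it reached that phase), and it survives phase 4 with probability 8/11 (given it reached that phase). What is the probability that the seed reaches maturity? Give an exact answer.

Multiplying along the chain,
P = 3/4 × 1/3 × 7/8 × 8/11 = 168/1056 = 7/44.

7/44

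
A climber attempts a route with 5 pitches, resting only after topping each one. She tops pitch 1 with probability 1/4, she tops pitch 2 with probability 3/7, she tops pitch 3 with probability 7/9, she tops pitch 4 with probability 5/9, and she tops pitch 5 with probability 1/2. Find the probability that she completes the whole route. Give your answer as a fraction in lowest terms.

The events are sequential, so multiply the conditional probabilities:
P = 1/4 × 3/7 × 7/9 × 5/9 × 1/2 = 105/4536 = 5/216.

5/216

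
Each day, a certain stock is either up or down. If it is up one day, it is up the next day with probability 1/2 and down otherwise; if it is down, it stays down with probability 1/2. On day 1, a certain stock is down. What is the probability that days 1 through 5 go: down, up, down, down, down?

1/16

Day 1 is given. For each transition, use the conditional probability from the current state:
P(up | down) = 1/2; P(down | up) = 1/2; P(down | down) = 1/2; P(down | down) = 1/2.
P = 1/2 × 1/2 × 1/2 × 1/2 = 1/16.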